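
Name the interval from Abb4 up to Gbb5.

minor seventh

The letter names run A→G, a span of 6 letter steps, so the interval is some kind of seventh.
Abb to Gbb is 10 semitones. A major seventh is 11, so 10 makes it minor.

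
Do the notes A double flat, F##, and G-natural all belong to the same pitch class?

Abb is pitch class 7; F## is pitch class 7; G is pitch class 7.
All spellings map to pitch class 7, so they are enharmonically equivalent.

Yes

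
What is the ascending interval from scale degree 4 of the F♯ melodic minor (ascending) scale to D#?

Scale degree 4 of F# melodic minor (ascending) is B.
B up to D#: letters B→D make it a third; 4 semitones makes it major.

major third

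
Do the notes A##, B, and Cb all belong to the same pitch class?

Yes

A## = pitch class 11 and B = pitch class 11 and Cb = pitch class 11 — the same pitch class, so they are enharmonic equivalents.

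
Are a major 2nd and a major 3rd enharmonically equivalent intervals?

No

A major second spans 2 semitones; a major third spans 4.
The spans differ, so they are not enharmonic equivalents.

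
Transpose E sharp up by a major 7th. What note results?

D##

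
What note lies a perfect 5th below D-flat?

Gb

A fifth below D lands on the letter G.
A perfect fifth spans 7 semitones, so Db moves to pitch class 6. On the letter G that is Gb.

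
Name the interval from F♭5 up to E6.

Counting letters F–G–A–B–C–D–E gives a seventh.
Fb→E = 12 semitones, 1 wider than the major seventh (11), so augmented.

augmented seventh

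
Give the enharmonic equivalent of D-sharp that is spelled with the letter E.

D# is pitch class 3. The letter E alone is pitch class 4.
To reach pitch class 3 from E requires an offset of -1 semitone, i.e. flat: Eb.

Eb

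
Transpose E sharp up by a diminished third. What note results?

A third above E lands on the letter G.
A diminished third spans 2 semitones, so E# moves to pitch class 7. On the letter G that is G.

G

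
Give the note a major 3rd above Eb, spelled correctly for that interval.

A third above E lands on the letter G.
A major third spans 4 semitones, so Eb moves to pitch class 7. On the letter G that is G.

G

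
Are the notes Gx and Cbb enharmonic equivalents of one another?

G## is pitch class 9; Cbb is pitch class 10.
The pitch classes differ (9 vs. 10), so they are not enharmonic equivalents.

No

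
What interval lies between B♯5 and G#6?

minor sixth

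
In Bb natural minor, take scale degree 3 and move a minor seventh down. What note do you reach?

Scale degree 3 of Bb natural minor is Db.
A minor seventh (10 semitones) below Db lands on the letter E, giving Eb.

Eb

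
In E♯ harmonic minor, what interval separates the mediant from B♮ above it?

minor third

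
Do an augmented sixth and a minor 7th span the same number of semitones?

An augmented sixth spans 10 semitones; a minor seventh spans 10.
They are enharmonically equivalent.

Yes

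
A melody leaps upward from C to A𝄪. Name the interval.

Counting letters C–D–E–F–G–A gives a sixth.
C→A## = 11 semitones, 2 wider than the major sixth (9), so doubly augmented.

doubly augmented sixth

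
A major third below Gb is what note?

Ebb

A third below G lands on the letter E.
A major third spans 4 semitones, so Gb moves to pitch class 2. On the letter E that is Ebb.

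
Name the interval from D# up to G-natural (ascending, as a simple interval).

diminished fourth

Counting letters D–E–F–G gives a fourth.
D#→G = 4 semitones, 1 narrower than the perfect fourth (5), so diminished.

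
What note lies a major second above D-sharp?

E#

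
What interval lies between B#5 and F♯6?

diminished fifth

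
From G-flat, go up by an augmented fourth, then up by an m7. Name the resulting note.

Bb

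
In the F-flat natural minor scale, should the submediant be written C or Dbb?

Dbb

Each scale degree takes a distinct letter name. Degree 6 of a scale on F must use the letter D.
Dbb and C are enharmonically the same pitch, but only Dbb uses the letter D, so it is the correct spelling here.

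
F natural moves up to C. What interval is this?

Counting letters F–G–A–B–C gives a fifth.
F→C = 7 semitones, exactly the perfect fifth.

perfect fifth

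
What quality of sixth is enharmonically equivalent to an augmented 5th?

minor

An augmented fifth spans 8 semitones.
A sixth spanning 8 semitones is minor (the major sixth is 9).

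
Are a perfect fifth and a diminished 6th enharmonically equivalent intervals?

Yes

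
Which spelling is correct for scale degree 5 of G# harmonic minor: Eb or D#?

D#

Each scale degree takes a distinct letter name. Degree 5 of a scale on G must use the letter D.
D# and Eb are enharmonically the same pitch, but only D# uses the letter D, so it is the correct spelling here.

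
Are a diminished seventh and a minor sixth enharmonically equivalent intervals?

A diminished seventh spans 9 semitones; a minor sixth spans 8.
The spans differ, so they are not enharmonic equivalents.

No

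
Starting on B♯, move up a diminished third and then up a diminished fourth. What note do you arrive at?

Gb

A diminished third up from B# is D (letter D, 2 semitones up).
A diminished fourth up from D is Gb (letter G, 4 semitones up).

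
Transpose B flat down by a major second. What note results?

A second below B lands on the letter A.
A major second spans 2 semitones, so Bb moves to pitch class 8. On the letter A that is Ab.

Ab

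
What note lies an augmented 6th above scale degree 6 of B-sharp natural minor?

Scale degree 6 of B# natural minor is G#.
An augmented sixth (10 semitones) above G# lands on the letter E, giving E##.

E##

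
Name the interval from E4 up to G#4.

The letter names run E→G, a span of 2 letter steps, so the interval is some kind of third.
E to G# is 4 semitones. A major third is 4, so 4 makes it major.

major third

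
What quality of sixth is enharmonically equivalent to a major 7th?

A major seventh spans 11 semitones.
A sixth spanning 11 semitones is doubly augmented (the major sixth is 9).

doubly augmented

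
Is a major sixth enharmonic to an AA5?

Yes

A major sixth spans 9 semitones; a doubly augmented fifth spans 9.
They are enharmonically equivalent.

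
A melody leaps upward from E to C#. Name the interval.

Counting letters E–F–G–A–B–C gives a sixth.
E→C# = 9 semitones, exactly the major sixth.

major sixth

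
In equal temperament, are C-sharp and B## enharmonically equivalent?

Yes

C# is pitch class 1; B## is pitch class 1.
All spellings map to pitch class 1, so they are enharmonically equivalent.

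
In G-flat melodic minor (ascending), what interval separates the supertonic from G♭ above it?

minor seventh

The supertonic of Gb melodic minor (ascending) is Ab.
Ab up to Gb: letters A→G make it a seventh; 10 semitones makes it minor.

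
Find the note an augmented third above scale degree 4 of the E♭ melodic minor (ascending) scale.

C#

Scale degree 4 of Eb melodic minor (ascending) is Ab.
An augmented third (5 semitones) above Ab lands on the letter C, giving C#.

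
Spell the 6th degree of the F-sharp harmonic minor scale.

D

Degree 6 takes the letter 5 steps above F, which is D.
In harmonic minor, degree 6 sits 8 semitones above the tonic. F# + 8 semitones is pitch class 2, spelled on D as D.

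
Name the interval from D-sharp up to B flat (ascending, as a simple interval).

Counting letters D–E–F–G–A–B gives a sixth.
D#→Bb = 7 semitones, 2 narrower than the major sixth (9), so diminished.

diminished sixth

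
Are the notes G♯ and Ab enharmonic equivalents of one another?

Yes

G# = pitch class 8 and Ab = pitch class 8 — the same pitch class, so they are enharmonic equivalents.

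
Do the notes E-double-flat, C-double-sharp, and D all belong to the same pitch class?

Yes

Ebb is pitch class 2; C## is pitch class 2; D is pitch class 2.
All spellings map to pitch class 2, so they are enharmonically equivalent.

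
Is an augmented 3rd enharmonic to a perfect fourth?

An augmented third spans 5 semitones; a perfect fourth spans 5.
They are enharmonically equivalent.

Yes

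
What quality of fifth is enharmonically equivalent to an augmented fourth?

An augmented fourth spans 6 semitones.
A fifth spanning 6 semitones is diminished (the perfect fifth is 7).

diminished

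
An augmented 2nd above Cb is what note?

D

C up a major second is D, so the target letter is D.
From Cb, an augmented second is 3 semitones up: D.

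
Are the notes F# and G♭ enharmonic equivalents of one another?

F# = pitch class 6 and Gb = pitch class 6 — the same pitch class, so they are enharmonic equivalents.

Yes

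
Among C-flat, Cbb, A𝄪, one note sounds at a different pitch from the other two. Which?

Cbb

In 12-tone equal temperament, enharmonic equivalents share a pitch class. Cb is pitch class 11; Cbb is pitch class 10; A## is pitch class 11.
Cb and A## share pitch class 11, while Cbb is pitch class 10.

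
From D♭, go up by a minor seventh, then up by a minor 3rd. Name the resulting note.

Ebb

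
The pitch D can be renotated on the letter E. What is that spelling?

Plain E sits 2 semitones above D, so on the letter E the same pitch needs a double flat: Ebb.

Ebb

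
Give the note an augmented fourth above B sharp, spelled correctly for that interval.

E##

A fourth above B lands on the letter E.
An augmented fourth spans 6 semitones, so B# moves to pitch class 6. On the letter E that is E##.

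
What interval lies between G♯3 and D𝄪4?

augmented fifth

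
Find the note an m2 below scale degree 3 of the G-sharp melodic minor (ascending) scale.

Scale degree 3 of G# melodic minor (ascending) is B.
A minor second (1 semitone) below B lands on the letter A, giving A#.

A#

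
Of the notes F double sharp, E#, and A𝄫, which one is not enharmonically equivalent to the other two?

In 12-tone equal temperament, enharmonic equivalents share a pitch class. F## is pitch class 7; E# is pitch class 5; Abb is pitch class 7.
F## and Abb share pitch class 7, while E# is pitch class 5.

E#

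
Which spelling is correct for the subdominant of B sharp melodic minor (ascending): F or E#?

E#

Each scale degree takes a distinct letter name. Degree 4 of a scale on B must use the letter E.
E# and F are enharmonically the same pitch, but only E# uses the letter E, so it is the correct spelling here.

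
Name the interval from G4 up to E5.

major sixth

The letter names run G→E, a span of 5 letter steps, so the interval is some kind of sixth.
G to E is 9 semitones. A major sixth is 9, so 9 makes it major.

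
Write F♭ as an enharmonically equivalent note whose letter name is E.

E

Plain E sits at the same pitch as Fb, so on the letter E the same pitch needs a natural: E.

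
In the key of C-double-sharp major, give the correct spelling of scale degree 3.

The C## major scale runs C## D## E## F## G## A## B##.
Degree 3 is E##.

E##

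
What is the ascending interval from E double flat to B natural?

The letter names run E→B, a span of 4 letter steps, so the interval is some kind of fifth.
Ebb to B is 9 semitones. A perfect fifth is 7, so 9 makes it doubly augmented.

doubly augmented fifth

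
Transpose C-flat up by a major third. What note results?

A third above C lands on the letter E.
A major third spans 4 semitones, so Cb moves to pitch class 3. On the letter E that is Eb.

Eb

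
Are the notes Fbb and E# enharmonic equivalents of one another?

No

Two spellings are enharmonically equivalent only if they share a pitch class.
Here Fbb → 3, E# → 5; 3 ≠ 5, so they are not.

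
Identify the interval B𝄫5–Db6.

The letter names run B→D, a span of 2 letter steps, so the interval is some kind of third.
Bbb to Db is 4 semitones. A major third is 4, so 4 makes it major.

major third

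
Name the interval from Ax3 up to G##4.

minor seventh

Counting letters A–B–C–D–E–F–G gives a seventh.
A##→G## = 10 semitones, 1 narrower than the major seventh (11), so minor.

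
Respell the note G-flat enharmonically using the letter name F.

F#

Plain F sits 1 semitone below Gb, so on the letter F the same pitch needs a sharp: F#.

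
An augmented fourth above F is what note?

B

F up a perfect fourth is Bb, so the target letter is B.
From F, an augmented fourth is 6 semitones up: B.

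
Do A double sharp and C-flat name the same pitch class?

Yes

A## is pitch class 11; Cb is pitch class 11.
All spellings map to pitch class 11, so they are enharmonically equivalent.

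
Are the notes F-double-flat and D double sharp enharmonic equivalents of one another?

No

Two spellings are enharmonically equivalent only if they share a pitch class.
Here Fbb → 3, D## → 4; 3 ≠ 4, so they are not.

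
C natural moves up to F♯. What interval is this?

augmented fourth

The letter names run C→F, a span of 3 letter steps, so the interval is some kind of fourth.
C to F# is 6 semitones. A perfect fourth is 5, so 6 makes it augmented.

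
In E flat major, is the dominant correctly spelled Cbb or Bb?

Each scale degree takes a distinct letter name. Degree 5 of a scale on E must use the letter B.
Bb and Cbb are enharmonically the same pitch, but only Bb uses the letter B, so it is the correct spelling here.

Bb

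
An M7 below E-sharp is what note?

F#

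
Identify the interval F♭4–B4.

Counting letters F–G–A–B gives a fourth.
Fb→B = 7 semitones, 2 wider than the perfect fourth (5), so doubly augmented.

doubly augmented fourth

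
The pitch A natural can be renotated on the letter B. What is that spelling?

A is pitch class 9. The letter B alone is pitch class 11.
To reach pitch class 9 from B requires an offset of -2 semitones, i.e. double flat: Bbb.

Bbb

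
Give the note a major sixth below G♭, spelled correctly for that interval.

G down a major sixth is Bb, so the target letter is B.
From Gb, a major sixth is 9 semitones down: Bbb.

Bbb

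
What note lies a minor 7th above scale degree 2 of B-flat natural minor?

Scale degree 2 of Bb natural minor is C.
A minor seventh (10 semitones) above C lands on the letter B, giving Bb.

Bb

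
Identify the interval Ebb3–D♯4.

doubly augmented seventh

Counting letters E–F–G–A–B–C–D gives a seventh.
Ebb→D# = 13 semitones, 2 wider than the major seventh (11), so doubly augmented.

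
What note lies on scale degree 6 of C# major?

A#

Degree 6 takes the letter 5 steps above C, which is A.
In major, degree 6 sits 9 semitones above the tonic. C# + 9 semitones is pitch class 10, spelled on A as A#.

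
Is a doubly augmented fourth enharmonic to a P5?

Yes

A doubly augmented fourth spans 7 semitones; a perfect fifth spans 7.
They are enharmonically equivalent.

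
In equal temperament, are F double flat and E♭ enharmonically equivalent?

Fbb = pitch class 3 and Eb = pitch class 3 — the same pitch class, so they are enharmonic equivalents.

Yes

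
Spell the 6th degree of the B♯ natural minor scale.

G#

The B# natural minor scale runs B# C## D# E# F## G# A#.
Degree 6 is G#.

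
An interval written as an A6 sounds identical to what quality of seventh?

minor

An augmented sixth spans 10 semitones.
A seventh spanning 10 semitones is minor (the major seventh is 11).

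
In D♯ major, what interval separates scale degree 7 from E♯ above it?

minor third

Scale degree 7 of D# major is C##.
C## up to E#: letters C→E make it a third; 3 semitones makes it minor.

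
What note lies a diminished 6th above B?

A sixth above B lands on the letter G.
A diminished sixth spans 7 semitones, so B moves to pitch class 6. On the letter G that is Gb.

Gb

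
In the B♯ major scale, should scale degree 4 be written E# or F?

Each scale degree takes a distinct letter name. Degree 4 of a scale on B must use the letter E.
E# and F are enharmonically the same pitch, but only E# uses the letter E, so it is the correct spelling here.

E#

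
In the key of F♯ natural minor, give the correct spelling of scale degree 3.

A

Degree 3 takes the letter 2 steps above F, which is A.
In natural minor, degree 3 sits 3 semitones above the tonic. F# + 3 semitones is pitch class 9, spelled on A as A.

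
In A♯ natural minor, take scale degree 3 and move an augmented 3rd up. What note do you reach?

E##

Scale degree 3 of A# natural minor is C#.
An augmented third (5 semitones) above C# lands on the letter E, giving E##.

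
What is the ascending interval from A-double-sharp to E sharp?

diminished fifth

The letter names run A→E, a span of 4 letter steps, so the interval is some kind of fifth.
A## to E# is 6 semitones. A perfect fifth is 7, so 6 makes it diminished.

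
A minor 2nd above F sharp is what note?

G

F up a major second is G, so the target letter is G.
From F#, a minor second is 1 semitone up: G.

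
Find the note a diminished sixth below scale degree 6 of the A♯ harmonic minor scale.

A##

Scale degree 6 of A# harmonic minor is F#.
A diminished sixth (7 semitones) below F# lands on the letter A, giving A##.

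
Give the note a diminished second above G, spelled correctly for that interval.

A second above G lands on the letter A.
A diminished second spans 0 semitones, so G moves to pitch class 7. On the letter A that is Abb.

Abb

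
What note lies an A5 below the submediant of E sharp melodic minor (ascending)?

F#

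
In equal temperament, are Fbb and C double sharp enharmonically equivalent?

No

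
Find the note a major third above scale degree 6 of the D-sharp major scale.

D##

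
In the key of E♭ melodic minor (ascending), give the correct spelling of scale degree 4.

Ab

The Eb melodic minor (ascending) scale runs Eb F Gb Ab Bb C D.
Degree 4 is Ab.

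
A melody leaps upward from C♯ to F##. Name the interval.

The letter names run C→F, a span of 3 letter steps, so the interval is some kind of fourth.
C# to F## is 6 semitones. A perfect fourth is 5, so 6 makes it augmented.

augmented fourth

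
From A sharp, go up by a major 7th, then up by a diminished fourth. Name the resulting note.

A major seventh up from A# is G## (letter G, 11 semitones up).
A diminished fourth up from G## is C# (letter C, 4 semitones up).

C#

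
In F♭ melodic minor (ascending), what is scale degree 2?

Gb

Degree 2 takes the letter 1 step above F, which is G.
In melodic minor (ascending), degree 2 sits 2 semitones above the tonic. Fb + 2 semitones is pitch class 6, spelled on G as Gb.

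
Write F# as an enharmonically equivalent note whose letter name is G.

Plain G sits 1 semitone above F#, so on the letter G the same pitch needs a flat: Gb.

Gb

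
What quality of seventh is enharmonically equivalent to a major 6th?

diminished

A major sixth spans 9 semitones.
A seventh spanning 9 semitones is diminished (the major seventh is 11).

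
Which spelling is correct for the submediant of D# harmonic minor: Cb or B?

Each scale degree takes a distinct letter name. Degree 6 of a scale on D must use the letter B.
B and Cb are enharmonically the same pitch, but only B uses the letter B, so it is the correct spelling here.

B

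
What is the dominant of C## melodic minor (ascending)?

G##

Degree 5 takes the letter 4 steps above C, which is G.
In melodic minor (ascending), degree 5 sits 7 semitones above the tonic. C## + 7 semitones is pitch class 9, spelled on G as G##.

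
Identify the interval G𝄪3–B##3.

major third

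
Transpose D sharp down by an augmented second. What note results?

C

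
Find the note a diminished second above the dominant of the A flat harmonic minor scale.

The dominant of Ab harmonic minor is Eb.
A diminished second (0 semitones) above Eb lands on the letter F, giving Fbb.

Fbb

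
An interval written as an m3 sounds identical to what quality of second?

A minor third spans 3 semitones.
A second spanning 3 semitones is augmented (the major second is 2).

augmented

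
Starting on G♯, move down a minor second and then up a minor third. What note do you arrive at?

A minor second down from G# is F## (letter F, 1 semitone down).
A minor third up from F## is A# (letter A, 3 semitones up).

A#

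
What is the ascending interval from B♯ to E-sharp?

perfect fourth

The letter names run B→E, a span of 3 letter steps, so the interval is some kind of fourth.
B# to E# is 5 semitones. A perfect fourth is 5, so 5 makes it perfect.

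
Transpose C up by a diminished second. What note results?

A second above C lands on the letter D.
A diminished second spans 0 semitones, so C moves to pitch class 0. On the letter D that is Dbb.

Dbb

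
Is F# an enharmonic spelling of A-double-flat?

No

Two spellings are enharmonically equivalent only if they share a pitch class.
Here F# → 6, Abb → 7; 6 ≠ 7, so they are not.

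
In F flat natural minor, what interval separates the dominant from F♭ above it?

The dominant of Fb natural minor is Cb.
Cb up to Fb: letters C→F make it a fourth; 5 semitones makes it perfect.

perfect fourth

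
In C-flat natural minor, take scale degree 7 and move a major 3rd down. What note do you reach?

Gbb

Scale degree 7 of Cb natural minor is Bbb.
A major third (4 semitones) below Bbb lands on the letter G, giving Gbb.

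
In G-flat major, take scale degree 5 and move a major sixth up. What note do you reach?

Bb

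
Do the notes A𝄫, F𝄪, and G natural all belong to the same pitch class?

Yes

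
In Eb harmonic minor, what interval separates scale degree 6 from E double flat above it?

minor third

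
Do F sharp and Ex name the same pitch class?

F# is pitch class 6; E## is pitch class 6.
All spellings map to pitch class 6, so they are enharmonically equivalent.

Yes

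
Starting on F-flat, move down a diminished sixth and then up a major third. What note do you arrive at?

A diminished sixth down from Fb is A (letter A, 7 semitones down).
A major third up from A is C# (letter C, 4 semitones up).

C#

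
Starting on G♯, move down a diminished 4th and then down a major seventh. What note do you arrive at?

E#

A diminished fourth down from G# is D## (letter D, 4 semitones down).
A major seventh down from D## is E# (letter E, 11 semitones down).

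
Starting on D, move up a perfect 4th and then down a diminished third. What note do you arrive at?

A perfect fourth up from D is G (letter G, 5 semitones up).
A diminished third down from G is E# (letter E, 2 semitones down).

E#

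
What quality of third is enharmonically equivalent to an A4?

doubly augmented

An augmented fourth spans 6 semitones.
A third spanning 6 semitones is doubly augmented (the major third is 4).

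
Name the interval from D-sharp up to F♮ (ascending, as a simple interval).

The letter names run D→F, a span of 2 letter steps, so the interval is some kind of third.
D# to F is 2 semitones. A major third is 4, so 2 makes it diminished.

diminished third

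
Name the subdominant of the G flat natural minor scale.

Cb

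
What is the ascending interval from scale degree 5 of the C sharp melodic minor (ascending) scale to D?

diminished fifth

Scale degree 5 of C# melodic minor (ascending) is G#.
G# up to D: letters G→D make it a fifth; 6 semitones makes it diminished.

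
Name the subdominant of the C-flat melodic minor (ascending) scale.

Degree 4 takes the letter 3 steps above C, which is F.
In melodic minor (ascending), degree 4 sits 5 semitones above the tonic. Cb + 5 semitones is pitch class 4, spelled on F as Fb.

Fb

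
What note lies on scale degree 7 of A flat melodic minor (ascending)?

The Ab melodic minor (ascending) scale runs Ab Bb Cb Db Eb F G.
Degree 7 is G.

G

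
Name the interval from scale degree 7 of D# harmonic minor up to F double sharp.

perfect fourth

Scale degree 7 of D# harmonic minor is C##.
C## up to F##: letters C→F make it a fourth; 5 semitones makes it perfect.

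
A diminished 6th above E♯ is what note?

C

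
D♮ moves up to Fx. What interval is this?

augmented third

Counting letters D–E–F gives a third.
D→F## = 5 semitones, 1 wider than the major third (4), so augmented.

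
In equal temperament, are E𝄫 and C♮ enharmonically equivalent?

Two spellings are enharmonically equivalent only if they share a pitch class.
Here Ebb → 2, C → 0; 0 ≠ 2, so they are not.

No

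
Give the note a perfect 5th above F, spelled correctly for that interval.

F up a perfect fifth is C, so the target letter is C.
From F, a perfect fifth is 7 semitones up: C.

C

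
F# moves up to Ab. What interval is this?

The letter names run F→A, a span of 2 letter steps, so the interval is some kind of third.
F# to Ab is 2 semitones. A major third is 4, so 2 makes it diminished.

diminished third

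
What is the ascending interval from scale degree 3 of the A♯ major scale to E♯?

minor third

Scale degree 3 of A# major is C##.
C## up to E#: letters C→E make it a third; 3 semitones makes it minor.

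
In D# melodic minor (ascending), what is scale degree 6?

B#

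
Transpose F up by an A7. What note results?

F up a major seventh is E, so the target letter is E.
From F, an augmented seventh is 12 semitones up: E#.

E#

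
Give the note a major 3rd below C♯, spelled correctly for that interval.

C down a major third is Ab, so the target letter is A.
From C#, a major third is 4 semitones down: A.

A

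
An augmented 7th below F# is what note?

Gb

F down a major seventh is Gb, so the target letter is G.
From F#, an augmented seventh is 12 semitones down: Gb.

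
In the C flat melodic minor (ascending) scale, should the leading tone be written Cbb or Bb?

Bb

Each scale degree takes a distinct letter name. Degree 7 of a scale on C must use the letter B.
Bb and Cbb are enharmonically the same pitch, but only Bb uses the letter B, so it is the correct spelling here.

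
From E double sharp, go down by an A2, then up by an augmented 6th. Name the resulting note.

B##

An augmented second down from E## is D# (letter D, 3 semitones down).
An augmented sixth up from D# is B## (letter B, 10 semitones up).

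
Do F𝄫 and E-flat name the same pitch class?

Yes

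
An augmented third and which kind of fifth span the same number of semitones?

doubly diminished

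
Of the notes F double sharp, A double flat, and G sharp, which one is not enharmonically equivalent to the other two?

G#

In 12-tone equal temperament, enharmonic equivalents share a pitch class. F## is pitch class 7; Abb is pitch class 7; G# is pitch class 8.
F## and Abb share pitch class 7, while G# is pitch class 8.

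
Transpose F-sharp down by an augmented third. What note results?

Db

A third below F lands on the letter D.
An augmented third spans 5 semitones, so F# moves to pitch class 1. On the letter D that is Db.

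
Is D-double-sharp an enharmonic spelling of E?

Yes

D## is pitch class 4; E is pitch class 4.
All spellings map to pitch class 4, so they are enharmonically equivalent.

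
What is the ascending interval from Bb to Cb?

Counting letters B–C gives a second.
Bb→Cb = 1 semitone, 1 narrower than the major second (2), so minor.

minor second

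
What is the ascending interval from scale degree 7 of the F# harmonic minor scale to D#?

minor seventh

Scale degree 7 of F# harmonic minor is E#.
E# up to D#: letters E→D make it a seventh; 10 semitones makes it minor.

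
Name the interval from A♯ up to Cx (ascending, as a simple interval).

The letter names run A→C, a span of 2 letter steps, so the interval is some kind of third.
A# to C## is 4 semitones. A major third is 4, so 4 makes it major.

major third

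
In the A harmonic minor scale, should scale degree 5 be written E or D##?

E

Each scale degree takes a distinct letter name. Degree 5 of a scale on A must use the letter E.
E and D## are enharmonically the same pitch, but only E uses the letter E, so it is the correct spelling here.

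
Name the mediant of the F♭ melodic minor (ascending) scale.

Abb

The Fb melodic minor (ascending) scale runs Fb Gb Abb Bbb Cb Db Eb.
Degree 3 is Abb.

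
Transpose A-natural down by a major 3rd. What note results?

F

A third below A lands on the letter F.
A major third spans 4 semitones, so A moves to pitch class 5. On the letter F that is F.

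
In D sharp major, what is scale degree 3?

F##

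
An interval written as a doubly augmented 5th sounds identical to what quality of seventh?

diminished

A doubly augmented fifth spans 9 semitones.
A seventh spanning 9 semitones is diminished (the major seventh is 11).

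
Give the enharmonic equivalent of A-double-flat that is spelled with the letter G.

Plain G sits at the same pitch as Abb, so on the letter G the same pitch needs a natural: G.

G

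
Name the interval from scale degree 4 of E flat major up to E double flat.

diminished fifth

Scale degree 4 of Eb major is Ab.
Ab up to Ebb: letters A→E make it a fifth; 6 semitones makes it diminished.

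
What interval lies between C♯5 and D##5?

augmented second

Counting letters C–D gives a second.
C#→D## = 3 semitones, 1 wider than the major second (2), so augmented.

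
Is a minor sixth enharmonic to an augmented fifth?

Yes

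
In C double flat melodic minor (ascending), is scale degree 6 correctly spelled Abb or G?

Abb

Each scale degree takes a distinct letter name. Degree 6 of a scale on C must use the letter A.
Abb and G are enharmonically the same pitch, but only Abb uses the letter A, so it is the correct spelling here.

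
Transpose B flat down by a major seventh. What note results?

A seventh below B lands on the letter C.
A major seventh spans 11 semitones, so Bb moves to pitch class 11. On the letter C that is Cb.

Cb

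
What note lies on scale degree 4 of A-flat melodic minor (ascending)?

Degree 4 takes the letter 3 steps above A, which is D.
In melodic minor (ascending), degree 4 sits 5 semitones above the tonic. Ab + 5 semitones is pitch class 1, spelled on D as Db.

Db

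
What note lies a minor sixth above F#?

D

A sixth above F lands on the letter D.
A minor sixth spans 8 semitones, so F# moves to pitch class 2. On the letter D that is D.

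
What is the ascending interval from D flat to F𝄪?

The letter names run D→F, a span of 2 letter steps, so the interval is some kind of third.
Db to F## is 6 semitones. A major third is 4, so 6 makes it doubly augmented.

doubly augmented third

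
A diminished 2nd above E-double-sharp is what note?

F#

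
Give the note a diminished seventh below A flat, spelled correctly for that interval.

B

A down a major seventh is Bb, so the target letter is B.
From Ab, a diminished seventh is 9 semitones down: B.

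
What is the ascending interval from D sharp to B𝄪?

augmented sixth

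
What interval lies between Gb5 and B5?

augmented third

Counting letters G–A–B gives a third.
Gb→B = 5 semitones, 1 wider than the major third (4), so augmented.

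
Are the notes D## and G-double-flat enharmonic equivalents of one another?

D## is pitch class 4; Gbb is pitch class 5.
The pitch classes differ (4 vs. 5), so they are not enharmonic equivalents.

No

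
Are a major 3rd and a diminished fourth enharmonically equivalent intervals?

Yes

A major third spans 4 semitones; a diminished fourth spans 4.
They are enharmonically equivalent.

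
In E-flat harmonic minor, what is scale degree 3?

Degree 3 takes the letter 2 steps above E, which is G.
In harmonic minor, degree 3 sits 3 semitones above the tonic. Eb + 3 semitones is pitch class 6, spelled on G as Gb.

Gb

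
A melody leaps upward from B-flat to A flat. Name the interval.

The letter names run B→A, a span of 6 letter steps, so the interval is some kind of seventh.
Bb to Ab is 10 semitones. A major seventh is 11, so 10 makes it minor.

minor seventh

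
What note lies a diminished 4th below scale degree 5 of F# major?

Scale degree 5 of F# major is C#.
A diminished fourth (4 semitones) below C# lands on the letter G, giving G##.

G##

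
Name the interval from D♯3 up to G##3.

The letter names run D→G, a span of 3 letter steps, so the interval is some kind of fourth.
D# to G## is 6 semitones. A perfect fourth is 5, so 6 makes it augmented.

augmented fourth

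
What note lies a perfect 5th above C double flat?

Gbb

C up a perfect fifth is G, so the target letter is G.
From Cbb, a perfect fifth is 7 semitones up: Gbb.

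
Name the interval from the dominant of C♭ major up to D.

The dominant of Cb major is Gb.
Gb up to D: letters G→D make it a fifth; 8 semitones makes it augmented.

augmented fifth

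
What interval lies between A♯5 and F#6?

minor sixth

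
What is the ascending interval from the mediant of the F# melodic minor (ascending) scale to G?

minor seventh

The mediant of F# melodic minor (ascending) is A.
A up to G: letters A→G make it a seventh; 10 semitones makes it minor.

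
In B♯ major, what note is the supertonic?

C##

Degree 2 takes the letter 1 step above B, which is C.
In major, degree 2 sits 2 semitones above the tonic. B# + 2 semitones is pitch class 2, spelled on C as C##.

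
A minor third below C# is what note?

C down a major third is Ab, so the target letter is A.
From C#, a minor third is 3 semitones down: A#.

A#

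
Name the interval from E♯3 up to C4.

diminished sixth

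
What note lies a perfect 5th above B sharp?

F##

A fifth above B lands on the letter F.
A perfect fifth spans 7 semitones, so B# moves to pitch class 7. On the letter F that is F##.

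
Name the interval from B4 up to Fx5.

Counting letters B–C–D–E–F gives a fifth.
B→F## = 8 semitones, 1 wider than the perfect fifth (7), so augmented.

augmented fifth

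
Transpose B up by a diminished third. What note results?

Db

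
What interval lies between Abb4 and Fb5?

The letter names run A→F, a span of 5 letter steps, so the interval is some kind of sixth.
Abb to Fb is 9 semitones. A major sixth is 9, so 9 makes it major.

major sixth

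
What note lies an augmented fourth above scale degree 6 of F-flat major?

G

Scale degree 6 of Fb major is Db.
An augmented fourth (6 semitones) above Db lands on the letter G, giving G.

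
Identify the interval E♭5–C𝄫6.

diminished sixth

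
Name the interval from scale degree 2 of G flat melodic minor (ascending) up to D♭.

Scale degree 2 of Gb melodic minor (ascending) is Ab.
Ab up to Db: letters A→D make it a fourth; 5 semitones makes it perfect.

perfect fourth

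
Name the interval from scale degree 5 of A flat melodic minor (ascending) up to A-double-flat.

Scale degree 5 of Ab melodic minor (ascending) is Eb.
Eb up to Abb: letters E→A make it a fourth; 4 semitones makes it diminished.

diminished fourth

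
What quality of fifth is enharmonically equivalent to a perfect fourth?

doubly diminished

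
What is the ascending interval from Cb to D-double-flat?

Counting letters C–D gives a second.
Cb→Dbb = 1 semitone, 1 narrower than the major second (2), so minor.

minor second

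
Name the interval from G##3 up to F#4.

The letter names run G→F, a span of 6 letter steps, so the interval is some kind of seventh.
G## to F# is 9 semitones. A major seventh is 11, so 9 makes it diminished.

diminished seventh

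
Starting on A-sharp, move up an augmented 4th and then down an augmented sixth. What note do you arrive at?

An augmented fourth up from A# is D## (letter D, 6 semitones up).
An augmented sixth down from D## is F# (letter F, 10 semitones down).

F#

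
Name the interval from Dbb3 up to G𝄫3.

The letter names run D→G, a span of 3 letter steps, so the interval is some kind of fourth.
Dbb to Gbb is 5 semitones. A perfect fourth is 5, so 5 makes it perfect.

perfect fourth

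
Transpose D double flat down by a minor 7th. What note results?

A seventh below D lands on the letter E.
A minor seventh spans 10 semitones, so Dbb moves to pitch class 2. On the letter E that is Ebb.

Ebb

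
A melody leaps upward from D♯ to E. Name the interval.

Counting letters D–E gives a second.
D#→E = 1 semitone, 1 narrower than the major second (2), so minor.

minor second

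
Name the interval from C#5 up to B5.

minor seventh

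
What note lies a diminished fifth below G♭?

A fifth below G lands on the letter C.
A diminished fifth spans 6 semitones, so Gb moves to pitch class 0. On the letter C that is C.

C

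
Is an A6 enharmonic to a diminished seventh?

No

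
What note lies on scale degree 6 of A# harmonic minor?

Degree 6 takes the letter 5 steps above A, which is F.
In harmonic minor, degree 6 sits 8 semitones above the tonic. A# + 8 semitones is pitch class 6, spelled on F as F#.

F#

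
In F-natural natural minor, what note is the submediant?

Db

The F natural minor scale runs F G Ab Bb C Db Eb.
Degree 6 is Db.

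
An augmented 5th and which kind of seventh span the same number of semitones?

doubly diminished

An augmented fifth spans 8 semitones.
A seventh spanning 8 semitones is doubly diminished (the major seventh is 11).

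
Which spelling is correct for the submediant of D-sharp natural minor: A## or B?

B

Each scale degree takes a distinct letter name. Degree 6 of a scale on D must use the letter B.
B and A## are enharmonically the same pitch, but only B uses the letter B, so it is the correct spelling here.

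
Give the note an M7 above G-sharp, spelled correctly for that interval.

F##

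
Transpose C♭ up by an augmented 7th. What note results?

C up a major seventh is B, so the target letter is B.
From Cb, an augmented seventh is 12 semitones up: B.

B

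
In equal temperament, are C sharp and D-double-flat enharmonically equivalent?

C# is pitch class 1; Dbb is pitch class 0.
The pitch classes differ (1 vs. 0), so they are not enharmonic equivalents.

No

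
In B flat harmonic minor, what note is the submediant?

Degree 6 takes the letter 5 steps above B, which is G.
In harmonic minor, degree 6 sits 8 semitones above the tonic. Bb + 8 semitones is pitch class 6, spelled on G as Gb.

Gb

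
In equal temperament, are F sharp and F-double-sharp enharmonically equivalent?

F# is pitch class 6; F## is pitch class 7.
The pitch classes differ (6 vs. 7), so they are not enharmonic equivalents.

No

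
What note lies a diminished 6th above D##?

B

D up a major sixth is B, so the target letter is B.
From D##, a diminished sixth is 7 semitones up: B.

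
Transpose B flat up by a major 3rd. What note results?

B up a major third is D#, so the target letter is D.
From Bb, a major third is 4 semitones up: D.

D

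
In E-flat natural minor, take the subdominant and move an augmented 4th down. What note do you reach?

Ebb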